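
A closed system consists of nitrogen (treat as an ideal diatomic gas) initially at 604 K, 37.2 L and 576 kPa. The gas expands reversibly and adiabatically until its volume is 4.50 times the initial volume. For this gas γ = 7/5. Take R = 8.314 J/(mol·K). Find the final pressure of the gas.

Adiabatic: TV^(γ−1) = const ⇒ T₂ = 604×(0.222)^0.400 = 331 K; PV^γ = const ⇒ P₂ = 70.1 kPa.

70.1 kPa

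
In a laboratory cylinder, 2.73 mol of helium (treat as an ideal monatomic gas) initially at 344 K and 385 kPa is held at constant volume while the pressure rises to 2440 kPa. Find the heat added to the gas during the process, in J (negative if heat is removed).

62500 J

V₁ = nRT₁/P₁ = 2.73×8.314×344/385 = 20.3 L.
Isochoric: V stays 20.3 L; P/T = const ⇒ T₂ = 2180 K, P₂ = 2440 kPa.
W = 0 (no volume change).
ΔU = nCvΔT = 2.73×12.5×(2180−344) = 62500 J.
Q = ΔU = 62500 J.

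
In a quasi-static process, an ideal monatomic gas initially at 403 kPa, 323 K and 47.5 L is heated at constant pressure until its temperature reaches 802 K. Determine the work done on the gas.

n = P₁V₁/(RT₁) = 403×47.5/(8.314×323) = 7.13 mol.
Isobaric: P stays 403 kPa; V/T = const ⇒ T₂ = 802 K, V₂ = 118 L.
W = PΔV = 403×(118−47.5) kPa·L = 28400 J.
Work done on the gas = −W_by = -28400 J.

-28400 J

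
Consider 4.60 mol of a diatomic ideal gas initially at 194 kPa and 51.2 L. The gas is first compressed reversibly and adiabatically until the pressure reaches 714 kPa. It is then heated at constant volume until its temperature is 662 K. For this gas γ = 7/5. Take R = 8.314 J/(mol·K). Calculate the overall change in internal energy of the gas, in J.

38500 J

T₁ = P₁V₁/(nR) = 194×51.2/(4.60×8.314) = 260 K.
Step 1 — Adiabatic: T₂/T₁ = (P₂/P₁)^((γ−1)/γ) ⇒ T₂ = 260×(3.68)^0.286 = 377 K; V₂ = 20.2 L.
ΔU = nCvΔT = 4.60×20.8×(377−260) = 11200 J.
Q = 0 for an adiabatic process, so W = −ΔU = -11200 J.
State after step 1: P = 714 kPa, V = 20.2 L, T = 377 K.
Step 2 — Isochoric: V stays 20.2 L; P/T = const ⇒ T₂ = 662 K, P₂ = 1250 kPa.
W = 0 (no volume change).
ΔU = nCvΔT = 4.60×20.8×(662−377) = 27300 J.
Q = ΔU = 27300 J.
Net over both steps: W = -11200 J, Q = 27300 J, ΔU = 38500 J.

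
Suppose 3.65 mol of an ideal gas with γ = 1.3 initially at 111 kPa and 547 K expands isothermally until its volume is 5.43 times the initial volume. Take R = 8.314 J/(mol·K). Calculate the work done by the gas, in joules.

V₁ = nRT₁/P₁ = 3.65×8.314×547/111 = 150 L.
Isothermal: T stays 547 K; PV = const ⇒ V₂ = 812 L, P₂ = 20.4 kPa.
W = nRT ln(V₂/V₁) = 3.65×8.314×547×ln(5.43) = 28100 J.

28100 J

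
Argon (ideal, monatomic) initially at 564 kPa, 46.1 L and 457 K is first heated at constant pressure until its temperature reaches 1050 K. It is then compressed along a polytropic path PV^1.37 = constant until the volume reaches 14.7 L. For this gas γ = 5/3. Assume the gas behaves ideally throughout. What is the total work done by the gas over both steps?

-140000 J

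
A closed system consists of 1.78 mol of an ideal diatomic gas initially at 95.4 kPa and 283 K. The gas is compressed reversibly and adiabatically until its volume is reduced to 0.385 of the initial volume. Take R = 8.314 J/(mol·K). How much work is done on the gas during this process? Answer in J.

V₁ = nRT₁/P₁ = 1.78×8.314×283/95.4 = 43.9 L.
Adiabatic: TV^(γ−1) = const ⇒ T₂ = 283×(2.60)^0.400 = 415 K; PV^γ = const ⇒ P₂ = 363 kPa.
ΔU = nCvΔT = 1.78×20.8×(415−283) = 4870 J.
Q = 0 for an adiabatic process, so W = −ΔU = -4870 J.
Work done on the gas = −W_by = 4870 J.

4870 J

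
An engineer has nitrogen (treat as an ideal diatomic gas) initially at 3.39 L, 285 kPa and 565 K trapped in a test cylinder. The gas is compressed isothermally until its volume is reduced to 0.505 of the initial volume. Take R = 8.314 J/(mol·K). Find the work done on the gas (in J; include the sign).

n = P₁V₁/(RT₁) = 285×3.39/(8.314×565) = 0.206 mol.
Isothermal: T stays 565 K; PV = const ⇒ V₂ = 1.71 L, P₂ = 564 kPa.
W = nRT ln(V₂/V₁) = 0.206×8.314×565×ln(0.505) = -660 J.
Work done on the gas = −W_by = 660 J.

660 J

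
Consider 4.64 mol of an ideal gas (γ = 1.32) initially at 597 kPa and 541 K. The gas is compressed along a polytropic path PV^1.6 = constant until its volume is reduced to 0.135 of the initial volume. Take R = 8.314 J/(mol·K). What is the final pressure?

14700 kPa

V₁ = nRT₁/P₁ = 4.64×8.314×541/597 = 35.0 L.
Polytropic n=1.6: T₂ = T₁(V₁/V₂)^(n−1) = 541×(7.41)^0.60 = 1800 K; P₂ = P₁(V₁/V₂)^n = 14700 kPa.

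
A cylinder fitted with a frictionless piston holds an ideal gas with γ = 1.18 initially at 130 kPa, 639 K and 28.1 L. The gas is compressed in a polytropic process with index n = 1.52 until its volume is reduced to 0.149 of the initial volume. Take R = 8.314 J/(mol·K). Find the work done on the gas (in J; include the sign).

n = P₁V₁/(RT₁) = 130×28.1/(8.314×639) = 0.688 mol.
Polytropic n=1.52: T₂ = T₁(V₁/V₂)^(n−1) = 639×(6.71)^0.52 = 1720 K; P₂ = P₁(V₁/V₂)^n = 2350 kPa.
W = (P₁V₁−P₂V₂)/(n−1) = (130×28.1−2350×4.19)/0.52 = -11900 J.
Work done on the gas = −W_by = 11900 J.

11900 J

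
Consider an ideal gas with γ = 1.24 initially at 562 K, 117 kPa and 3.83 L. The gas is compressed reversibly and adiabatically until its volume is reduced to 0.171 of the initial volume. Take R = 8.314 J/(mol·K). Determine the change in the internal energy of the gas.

986 J

n = P₁V₁/(RT₁) = 117×3.83/(8.314×562) = 0.0959 mol.
Adiabatic: TV^(γ−1) = const ⇒ T₂ = 562×(5.85)^0.240 = 859 K; PV^γ = const ⇒ P₂ = 1050 kPa.
For an ideal gas ΔU = nCvΔT with Cv = R/(γ−1) = 34.6 J/(mol·K).
ΔU = 0.0959×34.6×(859−562) = 986 J.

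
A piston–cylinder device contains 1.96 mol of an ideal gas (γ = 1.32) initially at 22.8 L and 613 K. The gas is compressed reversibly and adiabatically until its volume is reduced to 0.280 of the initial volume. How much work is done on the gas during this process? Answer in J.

15700 J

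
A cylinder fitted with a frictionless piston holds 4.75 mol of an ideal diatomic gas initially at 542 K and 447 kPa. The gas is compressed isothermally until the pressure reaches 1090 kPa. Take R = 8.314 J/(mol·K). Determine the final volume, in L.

V₁ = nRT₁/P₁ = 4.75×8.314×542/447 = 47.9 L.
Isothermal: T stays 542 K; PV = const ⇒ V₂ = 19.6 L, P₂ = 1090 kPa.

19.6 L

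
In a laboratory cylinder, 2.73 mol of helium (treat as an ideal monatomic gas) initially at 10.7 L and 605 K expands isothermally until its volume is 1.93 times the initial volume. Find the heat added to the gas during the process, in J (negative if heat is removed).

9030 J

P₁ = nRT₁/V₁ = 2.73×8.314×605/10.7 = 1280 kPa.
Isothermal: T stays 605 K; PV = const ⇒ V₂ = 20.7 L, P₂ = 665 kPa.
ΔU = 0 (ideal gas, T constant).
W = nRT ln(V₂/V₁) = 2.73×8.314×605×ln(1.93) = 9030 J.
Q = ΔU + W = 9030 J.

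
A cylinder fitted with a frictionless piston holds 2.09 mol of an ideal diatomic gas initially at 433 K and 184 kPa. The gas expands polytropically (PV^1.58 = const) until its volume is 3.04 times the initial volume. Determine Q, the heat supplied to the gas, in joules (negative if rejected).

-2770 J

V₁ = nRT₁/P₁ = 2.09×8.314×433/184 = 40.9 L.
Polytropic n=1.58: T₂ = T₁(V₁/V₂)^(n−1) = 433×(0.329)^0.58 = 227 K; P₂ = P₁(V₁/V₂)^n = 31.8 kPa.
W = (P₁V₁−P₂V₂)/(n−1) = (184×40.9−31.8×124)/0.58 = 6170 J.
ΔU = nCvΔT = 2.09×20.8×(227−433) = -8940 J.
Q = ΔU + W = -2770 J.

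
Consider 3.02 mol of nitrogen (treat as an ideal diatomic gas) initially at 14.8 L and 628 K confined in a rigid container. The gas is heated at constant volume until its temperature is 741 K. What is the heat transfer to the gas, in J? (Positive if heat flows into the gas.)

7090 J

P₁ = nRT₁/V₁ = 3.02×8.314×628/14.8 = 1070 kPa.
Isochoric: V stays 14.8 L; P/T = const ⇒ T₂ = 741 K, P₂ = 1260 kPa.
W = 0 (no volume change).
ΔU = nCvΔT = 3.02×20.8×(741−628) = 7090 J.
Q = ΔU = 7090 J.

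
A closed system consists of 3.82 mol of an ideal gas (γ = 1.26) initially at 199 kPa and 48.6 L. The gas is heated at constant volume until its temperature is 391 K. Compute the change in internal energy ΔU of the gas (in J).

10600 J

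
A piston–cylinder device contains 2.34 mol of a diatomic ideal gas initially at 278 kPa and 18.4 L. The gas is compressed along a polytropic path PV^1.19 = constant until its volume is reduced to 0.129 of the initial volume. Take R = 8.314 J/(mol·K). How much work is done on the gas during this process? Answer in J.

T₁ = P₁V₁/(nR) = 278×18.4/(2.34×8.314) = 263 K.
Polytropic n=1.19: T₂ = T₁(V₁/V₂)^(n−1) = 263×(7.75)^0.19 = 388 K; P₂ = P₁(V₁/V₂)^n = 3180 kPa.
W = (P₁V₁−P₂V₂)/(n−1) = (278×18.4−3180×2.37)/0.19 = -12800 J.
Work done on the gas = −W_by = 12800 J.

12800 J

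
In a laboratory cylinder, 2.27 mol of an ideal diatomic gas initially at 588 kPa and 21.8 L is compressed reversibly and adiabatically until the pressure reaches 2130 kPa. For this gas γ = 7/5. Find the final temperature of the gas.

981 K

T₁ = P₁V₁/(nR) = 588×21.8/(2.27×8.314) = 679 K.
Adiabatic: T₂/T₁ = (P₂/P₁)^((γ−1)/γ) ⇒ T₂ = 679×(3.62)^0.286 = 981 K; V₂ = 8.69 L.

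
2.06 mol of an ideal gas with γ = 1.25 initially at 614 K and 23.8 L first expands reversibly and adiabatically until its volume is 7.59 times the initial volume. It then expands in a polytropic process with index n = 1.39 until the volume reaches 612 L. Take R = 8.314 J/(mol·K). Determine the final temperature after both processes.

230 K

P₁ = nRT₁/V₁ = 2.06×8.314×614/23.8 = 442 kPa.
Step 1 — Adiabatic: TV^(γ−1) = const ⇒ T₂ = 614×(0.132)^0.250 = 370 K; PV^γ = const ⇒ P₂ = 35.1 kPa.
ΔU = nCvΔT = 2.06×33.3×(370−614) = -16700 J.
Q = 0 for an adiabatic process, so W = −ΔU = 16700 J.
State after step 1: P = 35.1 kPa, V = 181 L, T = 370 K.
Step 2 — Polytropic n=1.39: T₂ = T₁(V₁/V₂)^(n−1) = 370×(0.295)^0.39 = 230 K; P₂ = P₁(V₁/V₂)^n = 6.43 kPa.
W = (P₁V₁−P₂V₂)/(n−1) = (35.1×181−6.43×612)/0.39 = 6150 J.
ΔU = nCvΔT = 2.06×33.3×(230−370) = -9600 J.
Q = ΔU + W = -3440 J.
Net over both steps: W = 22900 J, Q = -3440 J, ΔU = -26300 J.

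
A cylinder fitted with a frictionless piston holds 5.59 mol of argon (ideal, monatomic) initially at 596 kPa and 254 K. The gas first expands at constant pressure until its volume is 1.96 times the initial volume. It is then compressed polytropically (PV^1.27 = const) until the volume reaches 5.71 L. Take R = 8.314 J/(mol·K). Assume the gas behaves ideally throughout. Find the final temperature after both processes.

V₁ = nRT₁/P₁ = 5.59×8.314×254/596 = 19.8 L.
Step 1 — Isobaric: P stays 596 kPa; V/T = const ⇒ T₂ = 498 K, V₂ = 38.8 L.
W = PΔV = 596×(38.8−19.8) kPa·L = 11300 J.
ΔU = nCvΔT = 5.59×12.5×(498−254) = 17000 J.
Q = ΔU + W = nCpΔT = 28300 J.
State after step 1: P = 596 kPa, V = 38.8 L, T = 498 K.
Step 2 — Polytropic n=1.27: T₂ = T₁(V₁/V₂)^(n−1) = 498×(6.80)^0.27 = 835 K; P₂ = P₁(V₁/V₂)^n = 6800 kPa.
W = (P₁V₁−P₂V₂)/(n−1) = (596×38.8−6800×5.71)/0.27 = -58100 J.
ΔU = nCvΔT = 5.59×12.5×(835−498) = 23500 J.
Q = ΔU + W = -34600 J.
Net over both steps: W = -46800 J, Q = -6230 J, ΔU = 40500 J.

835 K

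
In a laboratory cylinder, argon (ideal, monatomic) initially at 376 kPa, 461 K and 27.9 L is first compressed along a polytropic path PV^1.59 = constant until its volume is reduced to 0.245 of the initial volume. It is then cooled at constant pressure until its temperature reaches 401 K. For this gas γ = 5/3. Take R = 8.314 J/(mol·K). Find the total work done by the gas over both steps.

n = P₁V₁/(RT₁) = 376×27.9/(8.314×461) = 2.74 mol.
Step 1 — Polytropic n=1.59: T₂ = T₁(V₁/V₂)^(n−1) = 461×(4.08)^0.59 = 1060 K; P₂ = P₁(V₁/V₂)^n = 3520 kPa.
W = (P₁V₁−P₂V₂)/(n−1) = (376×27.9−3520×6.84)/0.59 = -23000 J.
ΔU = nCvΔT = 2.74×12.5×(1060−461) = 20300 J.
Q = ΔU + W = -2640 J.
State after step 1: P = 3520 kPa, V = 6.84 L, T = 1060 K.
Step 2 — Isobaric: P stays 3520 kPa; V/T = const ⇒ T₂ = 401 K, V₂ = 2.59 L.
W = PΔV = 3520×(2.59−6.84) kPa·L = -14900 J.
ΔU = nCvΔT = 2.74×12.5×(401−1060) = -22400 J.
Q = ΔU + W = nCpΔT = -37300 J.
Net over both steps: W = -37900 J, Q = -40000 J, ΔU = -2050 J.

-37900 J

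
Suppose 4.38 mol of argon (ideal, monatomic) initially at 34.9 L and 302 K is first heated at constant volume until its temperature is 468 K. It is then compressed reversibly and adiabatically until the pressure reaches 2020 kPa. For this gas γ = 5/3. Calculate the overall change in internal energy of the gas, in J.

P₁ = nRT₁/V₁ = 4.38×8.314×302/34.9 = 315 kPa.
Step 1 — Isochoric: V stays 34.9 L; P/T = const ⇒ T₂ = 468 K, P₂ = 488 kPa.
W = 0 (no volume change).
ΔU = nCvΔT = 4.38×12.5×(468−302) = 9070 J.
Q = ΔU = 9070 J.
State after step 1: P = 488 kPa, V = 34.9 L, T = 468 K.
Step 2 — Adiabatic: T₂/T₁ = (P₂/P₁)^((γ−1)/γ) ⇒ T₂ = 468×(4.14)^0.400 = 826 K; V₂ = 14.9 L.
ΔU = nCvΔT = 4.38×12.5×(826−468) = 19500 J.
Q = 0 for an adiabatic process, so W = −ΔU = -19500 J.
Net over both steps: W = -19500 J, Q = 9070 J, ΔU = 28600 J.

28600 J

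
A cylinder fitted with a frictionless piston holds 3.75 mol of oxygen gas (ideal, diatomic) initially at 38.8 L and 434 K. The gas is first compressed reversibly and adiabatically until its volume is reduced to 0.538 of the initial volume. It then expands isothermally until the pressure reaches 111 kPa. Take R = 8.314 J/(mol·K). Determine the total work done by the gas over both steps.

25400 J

P₁ = nRT₁/V₁ = 3.75×8.314×434/38.8 = 349 kPa.
Step 1 — Adiabatic: TV^(γ−1) = const ⇒ T₂ = 434×(1.86)^0.400 = 556 K; PV^γ = const ⇒ P₂ = 831 kPa.
ΔU = nCvΔT = 3.75×20.8×(556−434) = 9520 J.
Q = 0 for an adiabatic process, so W = −ΔU = -9520 J.
State after step 1: P = 831 kPa, V = 20.9 L, T = 556 K.
Step 2 — Isothermal: T stays 556 K; PV = const ⇒ V₂ = 156 L, P₂ = 111 kPa.
ΔU = 0 (ideal gas, T constant).
W = nRT ln(V₂/V₁) = 3.75×8.314×556×ln(7.48) = 34900 J.
Q = ΔU + W = 34900 J.
Net over both steps: W = 25400 J, Q = 34900 J, ΔU = 9520 J.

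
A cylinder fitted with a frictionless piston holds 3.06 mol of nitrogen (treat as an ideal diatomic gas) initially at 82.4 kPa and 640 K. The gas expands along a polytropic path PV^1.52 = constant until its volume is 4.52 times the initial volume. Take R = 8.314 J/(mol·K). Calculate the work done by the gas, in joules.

17000 J

V₁ = nRT₁/P₁ = 3.06×8.314×640/82.4 = 198 L.
Polytropic n=1.52: T₂ = T₁(V₁/V₂)^(n−1) = 640×(0.221)^0.52 = 292 K; P₂ = P₁(V₁/V₂)^n = 8.32 kPa.
W = (P₁V₁−P₂V₂)/(n−1) = (82.4×198−8.32×893)/0.52 = 17000 J.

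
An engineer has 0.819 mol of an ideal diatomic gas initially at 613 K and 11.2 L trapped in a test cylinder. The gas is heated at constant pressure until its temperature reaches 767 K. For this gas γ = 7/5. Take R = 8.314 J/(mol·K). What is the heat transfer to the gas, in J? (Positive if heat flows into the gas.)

3670 J

P₁ = nRT₁/V₁ = 0.819×8.314×613/11.2 = 373 kPa.
Isobaric: P stays 373 kPa; V/T = const ⇒ T₂ = 767 K, V₂ = 14.0 L.
W = PΔV = 373×(14.0−11.2) kPa·L = 1050 J.
ΔU = nCvΔT = 0.819×20.8×(767−613) = 2620 J.
Q = ΔU + W = nCpΔT = 3670 J.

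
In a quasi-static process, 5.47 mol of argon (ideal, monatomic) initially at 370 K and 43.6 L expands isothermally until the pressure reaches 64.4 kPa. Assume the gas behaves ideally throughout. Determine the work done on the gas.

-30100 J

P₁ = nRT₁/V₁ = 5.47×8.314×370/43.6 = 386 kPa.
Isothermal: T stays 370 K; PV = const ⇒ V₂ = 261 L, P₂ = 64.4 kPa.
W = nRT ln(V₂/V₁) = 5.47×8.314×370×ln(5.99) = 30100 J.
Work done on the gas = −W_by = -30100 J.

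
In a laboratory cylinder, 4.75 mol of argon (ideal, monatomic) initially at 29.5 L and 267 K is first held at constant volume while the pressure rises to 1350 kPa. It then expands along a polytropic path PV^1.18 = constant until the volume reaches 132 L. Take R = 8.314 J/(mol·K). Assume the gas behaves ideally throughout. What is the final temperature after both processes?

P₁ = nRT₁/V₁ = 4.75×8.314×267/29.5 = 357 kPa.
Step 1 — Isochoric: V stays 29.5 L; P/T = const ⇒ T₂ = 1010 K, P₂ = 1350 kPa.
W = 0 (no volume change).
ΔU = nCvΔT = 4.75×12.5×(1010−267) = 43900 J.
Q = ΔU = 43900 J.
State after step 1: P = 1350 kPa, V = 29.5 L, T = 1010 K.
Step 2 — Polytropic n=1.18: T₂ = T₁(V₁/V₂)^(n−1) = 1010×(0.223)^0.18 = 770 K; P₂ = P₁(V₁/V₂)^n = 230 kPa.
W = (P₁V₁−P₂V₂)/(n−1) = (1350×29.5−230×132)/0.18 = 52300 J.
ΔU = nCvΔT = 4.75×12.5×(770−1010) = -14100 J.
Q = ΔU + W = 38200 J.
Net over both steps: W = 52300 J, Q = 82100 J, ΔU = 29800 J.

770 K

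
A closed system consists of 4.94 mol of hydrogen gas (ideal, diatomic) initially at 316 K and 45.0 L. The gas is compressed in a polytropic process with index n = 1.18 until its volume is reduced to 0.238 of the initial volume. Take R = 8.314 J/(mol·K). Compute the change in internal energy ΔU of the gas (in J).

9570 J

P₁ = nRT₁/V₁ = 4.94×8.314×316/45.0 = 288 kPa.
Polytropic n=1.18: T₂ = T₁(V₁/V₂)^(n−1) = 316×(4.20)^0.18 = 409 K; P₂ = P₁(V₁/V₂)^n = 1570 kPa.
For an ideal gas ΔU = nCvΔT with Cv = (5/2)R = 20.8 J/(mol·K).
ΔU = 4.94×20.8×(409−316) = 9570 J.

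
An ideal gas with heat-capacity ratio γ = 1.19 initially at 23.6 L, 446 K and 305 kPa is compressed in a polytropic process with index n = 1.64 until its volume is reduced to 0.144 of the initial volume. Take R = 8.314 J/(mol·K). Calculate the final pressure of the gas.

Polytropic n=1.64: T₂ = T₁(V₁/V₂)^(n−1) = 446×(6.94)^0.64 = 1540 K; P₂ = P₁(V₁/V₂)^n = 7320 kPa.

7320 kPa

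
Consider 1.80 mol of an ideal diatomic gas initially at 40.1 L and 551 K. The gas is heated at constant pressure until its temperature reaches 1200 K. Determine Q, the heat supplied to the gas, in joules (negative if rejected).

P₁ = nRT₁/V₁ = 1.80×8.314×551/40.1 = 206 kPa.
Isobaric: P stays 206 kPa; V/T = const ⇒ T₂ = 1200 K, V₂ = 87.3 L.
W = PΔV = 206×(87.3−40.1) kPa·L = 9710 J.
ΔU = nCvΔT = 1.80×20.8×(1200−551) = 24300 J.
Q = ΔU + W = nCpΔT = 34000 J.

34000 J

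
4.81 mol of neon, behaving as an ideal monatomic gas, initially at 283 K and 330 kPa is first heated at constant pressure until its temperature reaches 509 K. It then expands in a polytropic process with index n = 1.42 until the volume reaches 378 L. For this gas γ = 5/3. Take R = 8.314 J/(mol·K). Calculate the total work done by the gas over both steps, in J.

34900 J

V₁ = nRT₁/P₁ = 4.81×8.314×283/330 = 34.3 L.
Step 1 — Isobaric: P stays 330 kPa; V/T = const ⇒ T₂ = 509 K, V₂ = 61.7 L.
W = PΔV = 330×(61.7−34.3) kPa·L = 9040 J.
ΔU = nCvΔT = 4.81×12.5×(509−283) = 13600 J.
Q = ΔU + W = nCpΔT = 22600 J.
State after step 1: P = 330 kPa, V = 61.7 L, T = 509 K.
Step 2 — Polytropic n=1.42: T₂ = T₁(V₁/V₂)^(n−1) = 509×(0.163)^0.42 = 238 K; P₂ = P₁(V₁/V₂)^n = 25.1 kPa.
W = (P₁V₁−P₂V₂)/(n−1) = (330×61.7−25.1×378)/0.42 = 25800 J.
ΔU = nCvΔT = 4.81×12.5×(238−509) = -16300 J.
Q = ΔU + W = 9560 J.
Net over both steps: W = 34900 J, Q = 32200 J, ΔU = -2720 J.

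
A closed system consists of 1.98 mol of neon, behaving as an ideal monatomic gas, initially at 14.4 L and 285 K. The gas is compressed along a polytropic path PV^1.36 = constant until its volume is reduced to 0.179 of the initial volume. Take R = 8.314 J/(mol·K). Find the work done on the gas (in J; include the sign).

11200 J

P₁ = nRT₁/V₁ = 1.98×8.314×285/14.4 = 326 kPa.
Polytropic n=1.36: T₂ = T₁(V₁/V₂)^(n−1) = 285×(5.59)^0.36 = 529 K; P₂ = P₁(V₁/V₂)^n = 3380 kPa.
W = (P₁V₁−P₂V₂)/(n−1) = (326×14.4−3380×2.58)/0.36 = -11200 J.
Work done on the gas = −W_by = 11200 J.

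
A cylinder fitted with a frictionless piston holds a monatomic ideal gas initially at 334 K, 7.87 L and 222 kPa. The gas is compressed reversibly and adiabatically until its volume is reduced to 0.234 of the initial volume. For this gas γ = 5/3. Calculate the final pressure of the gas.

Adiabatic: TV^(γ−1) = const ⇒ T₂ = 334×(4.27)^0.667 = 880 K; PV^γ = const ⇒ P₂ = 2500 kPa.

2500 kPa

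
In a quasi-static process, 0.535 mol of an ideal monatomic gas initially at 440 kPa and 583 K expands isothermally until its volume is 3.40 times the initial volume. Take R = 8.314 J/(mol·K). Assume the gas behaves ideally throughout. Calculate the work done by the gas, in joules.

3170 J

V₁ = nRT₁/P₁ = 0.535×8.314×583/440 = 5.89 L.
Isothermal: T stays 583 K; PV = const ⇒ V₂ = 20.0 L, P₂ = 129 kPa.
W = nRT ln(V₂/V₁) = 0.535×8.314×583×ln(3.40) = 3170 J.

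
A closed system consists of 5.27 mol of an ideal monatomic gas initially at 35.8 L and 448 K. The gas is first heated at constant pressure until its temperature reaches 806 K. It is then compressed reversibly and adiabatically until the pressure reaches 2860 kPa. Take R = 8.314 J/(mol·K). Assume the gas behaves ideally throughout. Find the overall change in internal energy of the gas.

P₁ = nRT₁/V₁ = 5.27×8.314×448/35.8 = 548 kPa.
Step 1 — Isobaric: P stays 548 kPa; V/T = const ⇒ T₂ = 806 K, V₂ = 64.4 L.
W = PΔV = 548×(64.4−35.8) kPa·L = 15700 J.
ΔU = nCvΔT = 5.27×12.5×(806−448) = 23500 J.
Q = ΔU + W = nCpΔT = 39200 J.
State after step 1: P = 548 kPa, V = 64.4 L, T = 806 K.
Step 2 — Adiabatic: T₂/T₁ = (P₂/P₁)^((γ−1)/γ) ⇒ T₂ = 806×(5.22)^0.400 = 1560 K; V₂ = 23.9 L.
ΔU = nCvΔT = 5.27×12.5×(1560−806) = 49600 J.
Q = 0 for an adiabatic process, so W = −ΔU = -49600 J.
Net over both steps: W = -33900 J, Q = 39200 J, ΔU = 73100 J.

73100 J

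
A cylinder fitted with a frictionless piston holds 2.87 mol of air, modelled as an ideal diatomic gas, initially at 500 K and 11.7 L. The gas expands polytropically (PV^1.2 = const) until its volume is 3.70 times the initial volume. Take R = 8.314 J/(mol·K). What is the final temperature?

385 K

P₁ = nRT₁/V₁ = 2.87×8.314×500/11.7 = 1020 kPa.
Polytropic n=1.2: T₂ = T₁(V₁/V₂)^(n−1) = 500×(0.270)^0.20 = 385 K; P₂ = P₁(V₁/V₂)^n = 212 kPa.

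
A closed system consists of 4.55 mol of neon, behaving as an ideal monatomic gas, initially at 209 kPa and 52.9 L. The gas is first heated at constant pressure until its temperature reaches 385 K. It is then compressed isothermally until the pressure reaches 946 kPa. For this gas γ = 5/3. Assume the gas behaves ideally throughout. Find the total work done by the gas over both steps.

T₁ = P₁V₁/(nR) = 209×52.9/(4.55×8.314) = 292 K.
Step 1 — Isobaric: P stays 209 kPa; V/T = const ⇒ T₂ = 385 K, V₂ = 69.7 L.
W = PΔV = 209×(69.7−52.9) kPa·L = 3510 J.
ΔU = nCvΔT = 4.55×12.5×(385−292) = 5260 J.
Q = ΔU + W = nCpΔT = 8770 J.
State after step 1: P = 209 kPa, V = 69.7 L, T = 385 K.
Step 2 — Isothermal: T stays 385 K; PV = const ⇒ V₂ = 15.4 L, P₂ = 946 kPa.
ΔU = 0 (ideal gas, T constant).
W = nRT ln(V₂/V₁) = 4.55×8.314×385×ln(0.221) = -22000 J.
Q = ΔU + W = -22000 J.
Net over both steps: W = -18500 J, Q = -13200 J, ΔU = 5260 J.

-18500 J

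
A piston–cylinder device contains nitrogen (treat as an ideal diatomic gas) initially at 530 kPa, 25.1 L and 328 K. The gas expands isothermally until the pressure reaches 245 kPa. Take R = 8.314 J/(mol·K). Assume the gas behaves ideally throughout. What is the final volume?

Isothermal: T stays 328 K; PV = const ⇒ V₂ = 54.3 L, P₂ = 245 kPa.

54.3 L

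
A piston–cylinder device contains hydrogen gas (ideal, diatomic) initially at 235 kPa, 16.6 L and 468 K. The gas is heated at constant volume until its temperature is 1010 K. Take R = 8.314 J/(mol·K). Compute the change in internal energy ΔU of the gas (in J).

11300 J

n = P₁V₁/(RT₁) = 235×16.6/(8.314×468) = 1.00 mol.
Isochoric: V stays 16.6 L; P/T = const ⇒ T₂ = 1010 K, P₂ = 507 kPa.
For an ideal gas ΔU = nCvΔT with Cv = (5/2)R = 20.8 J/(mol·K).
ΔU = 1.00×20.8×(1010−468) = 11300 J.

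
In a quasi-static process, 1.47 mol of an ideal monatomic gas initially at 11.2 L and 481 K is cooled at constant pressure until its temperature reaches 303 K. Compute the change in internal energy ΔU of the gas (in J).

P₁ = nRT₁/V₁ = 1.47×8.314×481/11.2 = 525 kPa.
Isobaric: P stays 525 kPa; V/T = const ⇒ T₂ = 303 K, V₂ = 7.06 L.
For an ideal gas ΔU = nCvΔT with Cv = (3/2)R = 12.5 J/(mol·K).
ΔU = 1.47×12.5×(303−481) = -3260 J.

-3260 J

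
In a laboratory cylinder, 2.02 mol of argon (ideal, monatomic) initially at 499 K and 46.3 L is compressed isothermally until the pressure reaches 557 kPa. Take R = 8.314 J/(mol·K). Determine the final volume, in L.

15.0 L

P₁ = nRT₁/V₁ = 2.02×8.314×499/46.3 = 181 kPa.
Isothermal: T stays 499 K; PV = const ⇒ V₂ = 15.0 L, P₂ = 557 kPa.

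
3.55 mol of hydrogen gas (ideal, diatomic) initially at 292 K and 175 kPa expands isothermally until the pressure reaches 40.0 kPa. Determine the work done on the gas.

V₁ = nRT₁/P₁ = 3.55×8.314×292/175 = 49.2 L.
Isothermal: T stays 292 K; PV = const ⇒ V₂ = 215 L, P₂ = 40.0 kPa.
W = nRT ln(V₂/V₁) = 3.55×8.314×292×ln(4.38) = 12700 J.
Work done on the gas = −W_by = -12700 J.

-12700 J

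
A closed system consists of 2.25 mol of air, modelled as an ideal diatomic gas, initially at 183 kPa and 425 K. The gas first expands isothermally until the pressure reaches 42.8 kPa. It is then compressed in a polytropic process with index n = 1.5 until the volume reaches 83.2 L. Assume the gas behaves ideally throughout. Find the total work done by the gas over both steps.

3690 J

V₁ = nRT₁/P₁ = 2.25×8.314×425/183 = 43.4 L.
Step 1 — Isothermal: T stays 425 K; PV = const ⇒ V₂ = 186 L, P₂ = 42.8 kPa.
ΔU = 0 (ideal gas, T constant).
W = nRT ln(V₂/V₁) = 2.25×8.314×425×ln(4.28) = 11600 J.
Q = ΔU + W = 11600 J.
State after step 1: P = 42.8 kPa, V = 186 L, T = 425 K.
Step 2 — Polytropic n=1.5: T₂ = T₁(V₁/V₂)^(n−1) = 425×(2.23)^0.50 = 635 K; P₂ = P₁(V₁/V₂)^n = 143 kPa.
W = (P₁V₁−P₂V₂)/(n−1) = (42.8×186−143×83.2)/0.50 = -7860 J.
ΔU = nCvΔT = 2.25×20.8×(635−425) = 9820 J.
Q = ΔU + W = 1960 J.
Net over both steps: W = 3690 J, Q = 13500 J, ΔU = 9820 J.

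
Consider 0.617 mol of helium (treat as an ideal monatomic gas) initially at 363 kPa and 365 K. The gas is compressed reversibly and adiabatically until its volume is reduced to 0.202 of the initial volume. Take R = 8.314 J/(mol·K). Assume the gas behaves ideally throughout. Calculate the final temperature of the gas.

1060 K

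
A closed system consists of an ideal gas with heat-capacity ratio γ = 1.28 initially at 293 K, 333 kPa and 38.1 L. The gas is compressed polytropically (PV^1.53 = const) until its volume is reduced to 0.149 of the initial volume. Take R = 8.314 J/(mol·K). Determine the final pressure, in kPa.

6130 kPa

Polytropic n=1.53: T₂ = T₁(V₁/V₂)^(n−1) = 293×(6.71)^0.53 = 804 K; P₂ = P₁(V₁/V₂)^n = 6130 kPa.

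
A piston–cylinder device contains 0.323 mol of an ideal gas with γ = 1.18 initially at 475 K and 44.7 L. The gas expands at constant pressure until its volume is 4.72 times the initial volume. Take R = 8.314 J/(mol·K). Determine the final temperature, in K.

P₁ = nRT₁/V₁ = 0.323×8.314×475/44.7 = 28.5 kPa.
Isobaric: P stays 28.5 kPa; V/T = const ⇒ T₂ = 2240 K, V₂ = 211 L.

2240 K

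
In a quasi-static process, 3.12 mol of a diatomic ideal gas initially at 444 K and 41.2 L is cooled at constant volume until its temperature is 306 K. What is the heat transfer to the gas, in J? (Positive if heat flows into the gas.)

P₁ = nRT₁/V₁ = 3.12×8.314×444/41.2 = 280 kPa.
Isochoric: V stays 41.2 L; P/T = const ⇒ T₂ = 306 K, P₂ = 193 kPa.
W = 0 (no volume change).
ΔU = nCvΔT = 3.12×20.8×(306−444) = -8950 J.
Q = ΔU = -8950 J.

-8950 J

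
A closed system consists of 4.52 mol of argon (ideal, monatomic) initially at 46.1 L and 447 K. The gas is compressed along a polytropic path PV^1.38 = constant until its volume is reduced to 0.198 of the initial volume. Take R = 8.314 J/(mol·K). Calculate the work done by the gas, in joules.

-37600 J

P₁ = nRT₁/V₁ = 4.52×8.314×447/46.1 = 364 kPa.
Polytropic n=1.38: T₂ = T₁(V₁/V₂)^(n−1) = 447×(5.05)^0.38 = 827 K; P₂ = P₁(V₁/V₂)^n = 3410 kPa.
W = (P₁V₁−P₂V₂)/(n−1) = (364×46.1−3410×9.13)/0.38 = -37600 J.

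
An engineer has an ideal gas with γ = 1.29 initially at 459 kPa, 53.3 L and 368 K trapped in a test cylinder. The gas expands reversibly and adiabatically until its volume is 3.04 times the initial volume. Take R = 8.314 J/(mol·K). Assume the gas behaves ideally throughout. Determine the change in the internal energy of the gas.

-23300 J

n = P₁V₁/(RT₁) = 459×53.3/(8.314×368) = 8.00 mol.
Adiabatic: TV^(γ−1) = const ⇒ T₂ = 368×(0.329)^0.290 = 267 K; PV^γ = const ⇒ P₂ = 109 kPa.
For an ideal gas ΔU = nCvΔT with Cv = R/(γ−1) = 28.7 J/(mol·K).
ΔU = 8.00×28.7×(267−368) = -23300 J.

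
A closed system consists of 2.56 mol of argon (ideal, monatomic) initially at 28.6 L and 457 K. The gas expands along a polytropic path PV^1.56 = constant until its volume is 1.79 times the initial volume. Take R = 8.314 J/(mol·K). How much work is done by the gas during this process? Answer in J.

4830 J

P₁ = nRT₁/V₁ = 2.56×8.314×457/28.6 = 340 kPa.
Polytropic n=1.56: T₂ = T₁(V₁/V₂)^(n−1) = 457×(0.559)^0.56 = 330 K; P₂ = P₁(V₁/V₂)^n = 137 kPa.
W = (P₁V₁−P₂V₂)/(n−1) = (340×28.6−137×51.2)/0.56 = 4830 J.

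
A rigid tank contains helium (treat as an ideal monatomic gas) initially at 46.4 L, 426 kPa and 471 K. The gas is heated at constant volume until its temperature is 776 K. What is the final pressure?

702 kPa

Isochoric: V stays 46.4 L; P/T = const ⇒ T₂ = 776 K, P₂ = 702 kPa.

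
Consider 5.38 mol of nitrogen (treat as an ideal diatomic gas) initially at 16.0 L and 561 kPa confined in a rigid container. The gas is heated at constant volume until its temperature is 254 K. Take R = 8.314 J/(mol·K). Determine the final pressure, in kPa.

710 kPa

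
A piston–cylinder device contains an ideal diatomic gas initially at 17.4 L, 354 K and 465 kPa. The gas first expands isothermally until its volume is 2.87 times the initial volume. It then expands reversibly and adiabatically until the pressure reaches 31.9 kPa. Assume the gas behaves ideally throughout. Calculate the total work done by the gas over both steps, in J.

16000 J

n = P₁V₁/(RT₁) = 465×17.4/(8.314×354) = 2.75 mol.
Step 1 — Isothermal: T stays 354 K; PV = const ⇒ V₂ = 49.9 L, P₂ = 162 kPa.
ΔU = 0 (ideal gas, T constant).
W = nRT ln(V₂/V₁) = 2.75×8.314×354×ln(2.87) = 8530 J.
Q = ΔU + W = 8530 J.
State after step 1: P = 162 kPa, V = 49.9 L, T = 354 K.
Step 2 — Adiabatic: T₂/T₁ = (P₂/P₁)^((γ−1)/γ) ⇒ T₂ = 354×(0.197)^0.286 = 223 K; V₂ = 159 L.
ΔU = nCvΔT = 2.75×20.8×(223−354) = -7510 J.
Q = 0 for an adiabatic process, so W = −ΔU = 7510 J.
Net over both steps: W = 16000 J, Q = 8530 J, ΔU = -7510 J.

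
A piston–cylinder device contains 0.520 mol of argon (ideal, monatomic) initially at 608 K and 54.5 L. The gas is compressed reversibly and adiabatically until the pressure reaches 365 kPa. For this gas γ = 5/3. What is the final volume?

P₁ = nRT₁/V₁ = 0.520×8.314×608/54.5 = 48.2 kPa.
Adiabatic: T₂/T₁ = (P₂/P₁)^((γ−1)/γ) ⇒ T₂ = 608×(7.57)^0.400 = 1370 K; V₂ = 16.2 L.

16.2 L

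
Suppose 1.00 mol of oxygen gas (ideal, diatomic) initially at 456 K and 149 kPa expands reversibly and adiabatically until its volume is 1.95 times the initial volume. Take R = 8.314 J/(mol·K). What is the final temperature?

V₁ = nRT₁/P₁ = 1.00×8.314×456/149 = 25.4 L.
Adiabatic: TV^(γ−1) = const ⇒ T₂ = 456×(0.513)^0.400 = 349 K; PV^γ = const ⇒ P₂ = 58.5 kPa.

349 K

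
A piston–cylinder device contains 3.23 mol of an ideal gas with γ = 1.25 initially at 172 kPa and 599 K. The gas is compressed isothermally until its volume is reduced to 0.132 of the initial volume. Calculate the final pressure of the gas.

V₁ = nRT₁/P₁ = 3.23×8.314×599/172 = 93.5 L.
Isothermal: T stays 599 K; PV = const ⇒ V₂ = 12.3 L, P₂ = 1300 kPa.

1300 kPa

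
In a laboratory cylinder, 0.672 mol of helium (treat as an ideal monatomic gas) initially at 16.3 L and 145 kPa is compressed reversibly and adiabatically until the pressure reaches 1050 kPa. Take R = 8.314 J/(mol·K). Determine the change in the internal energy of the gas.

4280 J

T₁ = P₁V₁/(nR) = 145×16.3/(0.672×8.314) = 423 K.
Adiabatic: T₂/T₁ = (P₂/P₁)^((γ−1)/γ) ⇒ T₂ = 423×(7.24)^0.400 = 934 K; V₂ = 4.97 L.
For an ideal gas ΔU = nCvΔT with Cv = (3/2)R = 12.5 J/(mol·K).
ΔU = 0.672×12.5×(934−423) = 4280 J.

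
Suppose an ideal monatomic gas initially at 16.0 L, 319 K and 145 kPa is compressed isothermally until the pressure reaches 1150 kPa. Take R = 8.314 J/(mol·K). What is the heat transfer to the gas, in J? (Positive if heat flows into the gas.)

-4800 J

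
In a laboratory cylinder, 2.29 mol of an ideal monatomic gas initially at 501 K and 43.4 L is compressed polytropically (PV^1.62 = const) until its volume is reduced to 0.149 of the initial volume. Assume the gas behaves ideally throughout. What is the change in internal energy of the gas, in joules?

P₁ = nRT₁/V₁ = 2.29×8.314×501/43.4 = 220 kPa.
Polytropic n=1.62: T₂ = T₁(V₁/V₂)^(n−1) = 501×(6.71)^0.62 = 1630 K; P₂ = P₁(V₁/V₂)^n = 4800 kPa.
For an ideal gas ΔU = nCvΔT with Cv = (3/2)R = 12.5 J/(mol·K).
ΔU = 2.29×12.5×(1630−501) = 32300 J.

32300 J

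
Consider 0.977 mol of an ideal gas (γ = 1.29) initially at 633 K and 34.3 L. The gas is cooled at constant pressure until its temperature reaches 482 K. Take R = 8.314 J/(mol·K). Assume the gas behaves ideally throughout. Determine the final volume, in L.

P₁ = nRT₁/V₁ = 0.977×8.314×633/34.3 = 150 kPa.
Isobaric: P stays 150 kPa; V/T = const ⇒ T₂ = 482 K, V₂ = 26.1 L.

26.1 L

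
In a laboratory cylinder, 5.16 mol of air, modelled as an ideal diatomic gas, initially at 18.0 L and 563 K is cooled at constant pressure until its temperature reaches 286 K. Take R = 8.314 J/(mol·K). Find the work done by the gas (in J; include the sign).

P₁ = nRT₁/V₁ = 5.16×8.314×563/18.0 = 1340 kPa.
Isobaric: P stays 1340 kPa; V/T = const ⇒ T₂ = 286 K, V₂ = 9.14 L.
W = PΔV = 1340×(9.14−18.0) kPa·L = -11900 J.

-11900 J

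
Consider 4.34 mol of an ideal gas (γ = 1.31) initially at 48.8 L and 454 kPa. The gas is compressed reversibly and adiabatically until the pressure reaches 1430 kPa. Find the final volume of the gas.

20.3 L

T₁ = P₁V₁/(nR) = 454×48.8/(4.34×8.314) = 614 K.
Adiabatic: T₂/T₁ = (P₂/P₁)^((γ−1)/γ) ⇒ T₂ = 614×(3.15)^0.237 = 806 K; V₂ = 20.3 L.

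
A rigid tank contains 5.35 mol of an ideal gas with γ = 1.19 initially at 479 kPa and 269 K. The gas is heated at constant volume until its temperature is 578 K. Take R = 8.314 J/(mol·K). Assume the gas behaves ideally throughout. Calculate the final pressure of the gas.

1030 kPa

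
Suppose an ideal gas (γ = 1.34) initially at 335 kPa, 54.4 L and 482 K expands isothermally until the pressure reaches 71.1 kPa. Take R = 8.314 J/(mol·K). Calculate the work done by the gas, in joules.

28200 J

n = P₁V₁/(RT₁) = 335×54.4/(8.314×482) = 4.55 mol.
Isothermal: T stays 482 K; PV = const ⇒ V₂ = 256 L, P₂ = 71.1 kPa.
W = nRT ln(V₂/V₁) = 4.55×8.314×482×ln(4.71) = 28200 J.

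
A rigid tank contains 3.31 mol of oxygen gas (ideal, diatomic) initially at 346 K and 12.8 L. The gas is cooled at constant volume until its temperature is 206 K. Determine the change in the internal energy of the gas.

-9630 J

P₁ = nRT₁/V₁ = 3.31×8.314×346/12.8 = 744 kPa.
Isochoric: V stays 12.8 L; P/T = const ⇒ T₂ = 206 K, P₂ = 443 kPa.
For an ideal gas ΔU = nCvΔT with Cv = (5/2)R = 20.8 J/(mol·K).
ΔU = 3.31×20.8×(206−346) = -9630 J.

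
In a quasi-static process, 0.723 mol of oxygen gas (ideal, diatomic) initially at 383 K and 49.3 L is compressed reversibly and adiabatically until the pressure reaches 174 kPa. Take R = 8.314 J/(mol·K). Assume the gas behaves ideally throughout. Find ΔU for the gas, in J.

P₁ = nRT₁/V₁ = 0.723×8.314×383/49.3 = 46.7 kPa.
Adiabatic: T₂/T₁ = (P₂/P₁)^((γ−1)/γ) ⇒ T₂ = 383×(3.73)^0.286 = 558 K; V₂ = 19.3 L.
For an ideal gas ΔU = nCvΔT with Cv = (5/2)R = 20.8 J/(mol·K).
ΔU = 0.723×20.8×(558−383) = 2630 J.

2630 J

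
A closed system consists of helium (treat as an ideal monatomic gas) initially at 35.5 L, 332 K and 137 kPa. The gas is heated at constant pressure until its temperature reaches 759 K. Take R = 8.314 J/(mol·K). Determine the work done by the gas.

n = P₁V₁/(RT₁) = 137×35.5/(8.314×332) = 1.76 mol.
Isobaric: P stays 137 kPa; V/T = const ⇒ T₂ = 759 K, V₂ = 81.2 L.
W = PΔV = 137×(81.2−35.5) kPa·L = 6260 J.

6260 J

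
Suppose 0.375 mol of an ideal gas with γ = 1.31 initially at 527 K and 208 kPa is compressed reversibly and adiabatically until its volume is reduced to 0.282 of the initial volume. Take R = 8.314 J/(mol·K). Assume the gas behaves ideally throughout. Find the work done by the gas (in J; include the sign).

-2550 J

V₁ = nRT₁/P₁ = 0.375×8.314×527/208 = 7.90 L.
Adiabatic: TV^(γ−1) = const ⇒ T₂ = 527×(3.55)^0.310 = 780 K; PV^γ = const ⇒ P₂ = 1090 kPa.
ΔU = nCvΔT = 0.375×26.8×(780−527) = 2550 J.
Q = 0 for an adiabatic process, so W = −ΔU = -2550 J.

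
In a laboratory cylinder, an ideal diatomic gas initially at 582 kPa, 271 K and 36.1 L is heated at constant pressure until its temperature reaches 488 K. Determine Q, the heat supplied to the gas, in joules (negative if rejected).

n = P₁V₁/(RT₁) = 582×36.1/(8.314×271) = 9.33 mol.
Isobaric: P stays 582 kPa; V/T = const ⇒ T₂ = 488 K, V₂ = 65.0 L.
W = PΔV = 582×(65.0−36.1) kPa·L = 16800 J.
ΔU = nCvΔT = 9.33×20.8×(488−271) = 42100 J.
Q = ΔU + W = nCpΔT = 58900 J.

58900 J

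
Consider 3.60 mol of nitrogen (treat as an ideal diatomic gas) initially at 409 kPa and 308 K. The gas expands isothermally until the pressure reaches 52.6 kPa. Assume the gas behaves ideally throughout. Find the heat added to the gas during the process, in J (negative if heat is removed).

18900 J

V₁ = nRT₁/P₁ = 3.60×8.314×308/409 = 22.5 L.
Isothermal: T stays 308 K; PV = const ⇒ V₂ = 175 L, P₂ = 52.6 kPa.
ΔU = 0 (ideal gas, T constant).
W = nRT ln(V₂/V₁) = 3.60×8.314×308×ln(7.78) = 18900 J.
Q = ΔU + W = 18900 J.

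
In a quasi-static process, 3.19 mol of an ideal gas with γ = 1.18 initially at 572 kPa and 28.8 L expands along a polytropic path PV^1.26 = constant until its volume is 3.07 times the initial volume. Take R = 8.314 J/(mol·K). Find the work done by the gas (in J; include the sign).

16000 J

T₁ = P₁V₁/(nR) = 572×28.8/(3.19×8.314) = 621 K.
Polytropic n=1.26: T₂ = T₁(V₁/V₂)^(n−1) = 621×(0.326)^0.26 = 464 K; P₂ = P₁(V₁/V₂)^n = 139 kPa.
W = (P₁V₁−P₂V₂)/(n−1) = (572×28.8−139×88.4)/0.26 = 16000 J.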